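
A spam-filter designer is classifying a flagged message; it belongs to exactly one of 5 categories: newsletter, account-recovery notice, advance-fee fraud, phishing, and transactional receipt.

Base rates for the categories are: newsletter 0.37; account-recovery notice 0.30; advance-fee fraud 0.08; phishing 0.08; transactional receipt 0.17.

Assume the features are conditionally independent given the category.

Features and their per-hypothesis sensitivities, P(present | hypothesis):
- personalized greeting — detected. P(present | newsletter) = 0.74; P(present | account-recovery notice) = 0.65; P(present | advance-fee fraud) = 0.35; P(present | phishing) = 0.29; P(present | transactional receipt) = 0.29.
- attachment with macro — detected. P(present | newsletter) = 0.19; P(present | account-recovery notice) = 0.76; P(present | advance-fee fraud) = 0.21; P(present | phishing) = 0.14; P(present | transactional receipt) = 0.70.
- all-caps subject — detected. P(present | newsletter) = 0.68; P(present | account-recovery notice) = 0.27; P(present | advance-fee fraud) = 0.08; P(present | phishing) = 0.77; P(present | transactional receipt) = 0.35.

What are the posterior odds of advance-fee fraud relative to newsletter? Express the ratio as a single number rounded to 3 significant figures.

0.0133

The normalizing constant cancels in an odds ratio, so compute prior × likelihood for the two hypotheses only:
  advance-fee fraud: 0.08 × 0.35 × 0.21 × 0.08 = 0.0004704
  newsletter: 0.37 × 0.74 × 0.19 × 0.68 = 0.035375
Posterior odds = 0.0004704 / 0.035375 ≈ 0.0133.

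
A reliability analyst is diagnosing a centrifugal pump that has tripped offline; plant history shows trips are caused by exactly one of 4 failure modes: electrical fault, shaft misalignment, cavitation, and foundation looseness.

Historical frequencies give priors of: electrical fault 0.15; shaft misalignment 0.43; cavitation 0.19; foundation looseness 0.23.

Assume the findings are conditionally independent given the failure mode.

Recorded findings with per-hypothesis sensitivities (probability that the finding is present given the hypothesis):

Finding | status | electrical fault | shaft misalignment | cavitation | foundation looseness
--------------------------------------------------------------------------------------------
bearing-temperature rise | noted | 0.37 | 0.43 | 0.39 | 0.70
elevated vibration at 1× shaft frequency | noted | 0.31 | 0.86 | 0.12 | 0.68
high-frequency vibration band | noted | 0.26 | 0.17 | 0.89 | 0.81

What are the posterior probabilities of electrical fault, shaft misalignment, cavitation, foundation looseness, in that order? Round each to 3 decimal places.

0.035, 0.211, 0.062, 0.692

By Bayes' rule with conditional independence, the unnormalized weight for each hypothesis is prior × ∏ likelihoods:
  electrical fault: 0.15 × 0.37 × 0.31 × 0.26 = 0.0044733
  shaft misalignment: 0.43 × 0.43 × 0.86 × 0.17 = 0.027032
  cavitation: 0.19 × 0.39 × 0.12 × 0.89 = 0.0079139
  foundation looseness: 0.23 × 0.70 × 0.68 × 0.81 = 0.088679
Marginal likelihood of the evidence = 0.1281.
P(electrical fault | evidence) = 0.0044733 / 0.1281 ≈ 0.035
P(shaft misalignment | evidence) = 0.027032 / 0.1281 ≈ 0.211
P(cavitation | evidence) = 0.0079139 / 0.1281 ≈ 0.062
P(foundation looseness | evidence) = 0.088679 / 0.1281 ≈ 0.692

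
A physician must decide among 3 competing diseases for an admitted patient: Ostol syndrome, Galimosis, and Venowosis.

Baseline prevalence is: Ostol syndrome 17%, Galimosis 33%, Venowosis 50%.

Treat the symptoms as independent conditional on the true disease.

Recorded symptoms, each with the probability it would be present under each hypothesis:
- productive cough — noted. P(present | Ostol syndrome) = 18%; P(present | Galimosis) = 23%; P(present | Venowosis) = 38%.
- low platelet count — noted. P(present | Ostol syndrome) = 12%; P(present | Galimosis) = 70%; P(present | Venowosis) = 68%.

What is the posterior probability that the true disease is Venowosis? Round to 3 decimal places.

Multiply each prior by the joint likelihood of the symptom pattern:
  Ostol syndrome: 0.17 × 0.18 × 0.12 = 0.003672
  Galimosis: 0.33 × 0.23 × 0.70 = 0.05313
  Venowosis: 0.50 × 0.38 × 0.68 = 0.1292
The unnormalized weights sum to 0.186.
P(Venowosis | evidence) = 0.1292 / 0.186 ≈ 0.695.

0.695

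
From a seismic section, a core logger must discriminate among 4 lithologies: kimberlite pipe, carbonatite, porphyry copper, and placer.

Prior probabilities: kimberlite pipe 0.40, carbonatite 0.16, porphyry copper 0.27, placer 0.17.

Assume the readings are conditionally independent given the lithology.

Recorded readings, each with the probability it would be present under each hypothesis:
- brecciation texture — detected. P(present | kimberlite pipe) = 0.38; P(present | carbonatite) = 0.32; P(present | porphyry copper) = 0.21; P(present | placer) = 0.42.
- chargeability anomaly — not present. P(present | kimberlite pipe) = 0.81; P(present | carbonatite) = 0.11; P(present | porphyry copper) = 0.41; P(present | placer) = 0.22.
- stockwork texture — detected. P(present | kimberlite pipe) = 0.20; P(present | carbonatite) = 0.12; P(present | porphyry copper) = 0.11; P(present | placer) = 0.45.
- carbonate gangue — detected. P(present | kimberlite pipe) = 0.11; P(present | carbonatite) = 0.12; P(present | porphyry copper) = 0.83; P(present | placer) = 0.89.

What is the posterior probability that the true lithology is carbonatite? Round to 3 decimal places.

For each hypothesis, the unnormalized posterior weight is prior × product of the reading likelihoods (using 1 − P(present | H) for each absent reading):
  kimberlite pipe: 0.40 × 0.38 × (1 − 0.81) × 0.20 × 0.11 = 0.00063536
  carbonatite: 0.16 × 0.32 × (1 − 0.11) × 0.12 × 0.12 = 0.00065618
  porphyry copper: 0.27 × 0.21 × (1 − 0.41) × 0.11 × 0.83 = 0.0030543
  placer: 0.17 × 0.42 × (1 − 0.22) × 0.45 × 0.89 = 0.022305
Normalizing constant Z = 0.00063536 + 0.00065618 + 0.0030543 + 0.022305 = 0.02665.
P(carbonatite | evidence) = 0.00065618 / 0.02665 ≈ 0.025.

0.025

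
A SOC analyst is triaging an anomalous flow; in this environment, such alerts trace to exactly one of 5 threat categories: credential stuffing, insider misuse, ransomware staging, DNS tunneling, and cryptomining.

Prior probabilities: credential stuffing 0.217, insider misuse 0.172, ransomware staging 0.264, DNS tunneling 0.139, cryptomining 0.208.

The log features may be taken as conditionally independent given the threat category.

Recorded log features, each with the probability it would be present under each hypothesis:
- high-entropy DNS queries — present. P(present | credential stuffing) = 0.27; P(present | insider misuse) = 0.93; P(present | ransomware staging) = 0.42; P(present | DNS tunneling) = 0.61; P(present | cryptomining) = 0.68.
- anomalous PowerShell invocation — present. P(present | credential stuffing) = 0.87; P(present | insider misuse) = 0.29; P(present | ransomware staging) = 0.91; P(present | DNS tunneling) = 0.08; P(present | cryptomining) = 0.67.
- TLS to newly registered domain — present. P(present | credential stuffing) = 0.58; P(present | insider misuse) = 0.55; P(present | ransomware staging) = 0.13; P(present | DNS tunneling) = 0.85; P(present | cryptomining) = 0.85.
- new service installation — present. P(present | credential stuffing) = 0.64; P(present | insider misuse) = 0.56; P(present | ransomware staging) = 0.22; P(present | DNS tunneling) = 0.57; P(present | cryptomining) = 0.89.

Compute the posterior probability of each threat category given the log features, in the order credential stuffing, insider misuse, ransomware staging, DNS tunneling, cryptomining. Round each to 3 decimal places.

For each hypothesis, the unnormalized posterior weight is prior × product of the log feature likelihoods:
  credential stuffing: 0.217 × 0.27 × 0.87 × 0.58 × 0.64 = 0.018921
  insider misuse: 0.172 × 0.93 × 0.29 × 0.55 × 0.56 = 0.014288
  ransomware staging: 0.264 × 0.42 × 0.91 × 0.13 × 0.22 = 0.0028858
  DNS tunneling: 0.139 × 0.61 × 0.08 × 0.85 × 0.57 = 0.0032865
  cryptomining: 0.208 × 0.68 × 0.67 × 0.85 × 0.89 = 0.07169
Normalizing constant Z = 0.018921 + 0.014288 + 0.0028858 + 0.0032865 + 0.07169 = 0.11107.
P(credential stuffing | evidence) = 0.018921 / 0.11107 ≈ 0.170
P(insider misuse | evidence) = 0.014288 / 0.11107 ≈ 0.129
P(ransomware staging | evidence) = 0.0028858 / 0.11107 ≈ 0.026
P(DNS tunneling | evidence) = 0.0032865 / 0.11107 ≈ 0.030
P(cryptomining | evidence) = 0.07169 / 0.11107 ≈ 0.645

0.170, 0.129, 0.026, 0.030, 0.645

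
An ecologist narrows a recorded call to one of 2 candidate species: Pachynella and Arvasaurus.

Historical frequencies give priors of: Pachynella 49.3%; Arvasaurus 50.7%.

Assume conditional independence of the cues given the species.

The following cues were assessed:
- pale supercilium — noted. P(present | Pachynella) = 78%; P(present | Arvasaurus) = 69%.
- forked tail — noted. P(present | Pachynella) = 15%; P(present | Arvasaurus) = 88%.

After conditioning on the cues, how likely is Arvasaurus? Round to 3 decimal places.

0.842

For each hypothesis, the unnormalized posterior weight is prior × product of the cue likelihoods:
  Pachynella: 0.493 × 0.78 × 0.15 = 0.057681
  Arvasaurus: 0.507 × 0.69 × 0.88 = 0.30785
The unnormalized weights sum to 0.36553.
P(Arvasaurus | evidence) = 0.30785 / 0.36553 ≈ 0.842.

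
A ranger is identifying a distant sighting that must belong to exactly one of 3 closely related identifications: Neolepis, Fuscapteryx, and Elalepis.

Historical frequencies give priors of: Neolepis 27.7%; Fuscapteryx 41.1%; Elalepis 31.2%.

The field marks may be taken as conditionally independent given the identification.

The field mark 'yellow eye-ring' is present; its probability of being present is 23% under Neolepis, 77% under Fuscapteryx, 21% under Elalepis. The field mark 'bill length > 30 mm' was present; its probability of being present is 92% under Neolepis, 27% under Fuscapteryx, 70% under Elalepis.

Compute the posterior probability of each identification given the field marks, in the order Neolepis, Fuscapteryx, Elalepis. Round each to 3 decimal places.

For each hypothesis, the unnormalized posterior weight is prior × product of the field mark likelihoods:
  Neolepis: 0.277 × 0.23 × 0.92 = 0.058613
  Fuscapteryx: 0.411 × 0.77 × 0.27 = 0.085447
  Elalepis: 0.312 × 0.21 × 0.70 = 0.045864
Normalizing constant Z = 0.058613 + 0.085447 + 0.045864 = 0.18992.
P(Neolepis | evidence) = 0.058613 / 0.18992 ≈ 0.309
P(Fuscapteryx | evidence) = 0.085447 / 0.18992 ≈ 0.450
P(Elalepis | evidence) = 0.045864 / 0.18992 ≈ 0.241

0.309, 0.450, 0.241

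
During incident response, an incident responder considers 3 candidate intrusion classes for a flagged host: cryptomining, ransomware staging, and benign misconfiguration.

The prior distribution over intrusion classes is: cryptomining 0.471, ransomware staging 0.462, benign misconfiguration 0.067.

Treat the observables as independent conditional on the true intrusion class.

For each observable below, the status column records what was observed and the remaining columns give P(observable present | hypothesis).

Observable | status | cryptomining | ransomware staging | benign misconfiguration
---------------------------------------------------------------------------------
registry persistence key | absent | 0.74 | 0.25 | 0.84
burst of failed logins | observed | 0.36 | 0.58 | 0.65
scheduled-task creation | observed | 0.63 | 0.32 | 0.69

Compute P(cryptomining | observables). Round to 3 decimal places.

Multiply each prior by the joint likelihood of the observable pattern (using 1 − P(present | H) for each absent observable):
  cryptomining: 0.471 × (1 − 0.74) × 0.36 × 0.63 = 0.027774
  ransomware staging: 0.462 × (1 − 0.25) × 0.58 × 0.32 = 0.06431
  benign misconfiguration: 0.067 × (1 − 0.84) × 0.65 × 0.69 = 0.0048079
Normalizing constant Z = 0.027774 + 0.06431 + 0.0048079 = 0.096892.
P(cryptomining | evidence) = 0.027774 / 0.096892 ≈ 0.287.

0.287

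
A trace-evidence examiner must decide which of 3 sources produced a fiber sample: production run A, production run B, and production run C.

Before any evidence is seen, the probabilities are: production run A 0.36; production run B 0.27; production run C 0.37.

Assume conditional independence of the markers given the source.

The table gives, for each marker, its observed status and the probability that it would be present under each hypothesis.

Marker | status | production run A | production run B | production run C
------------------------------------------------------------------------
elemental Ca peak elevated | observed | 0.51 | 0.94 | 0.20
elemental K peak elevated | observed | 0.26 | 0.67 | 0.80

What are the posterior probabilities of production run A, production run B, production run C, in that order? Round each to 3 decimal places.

By Bayes' rule with conditional independence, the unnormalized weight for each hypothesis is prior × ∏ likelihoods:
  production run A: 0.36 × 0.51 × 0.26 = 0.047736
  production run B: 0.27 × 0.94 × 0.67 = 0.17005
  production run C: 0.37 × 0.20 × 0.80 = 0.0592
Normalizing constant Z = 0.047736 + 0.17005 + 0.0592 = 0.27698.
P(production run A | evidence) = 0.047736 / 0.27698 ≈ 0.172
P(production run B | evidence) = 0.17005 / 0.27698 ≈ 0.614
P(production run C | evidence) = 0.0592 / 0.27698 ≈ 0.214

0.172, 0.614, 0.214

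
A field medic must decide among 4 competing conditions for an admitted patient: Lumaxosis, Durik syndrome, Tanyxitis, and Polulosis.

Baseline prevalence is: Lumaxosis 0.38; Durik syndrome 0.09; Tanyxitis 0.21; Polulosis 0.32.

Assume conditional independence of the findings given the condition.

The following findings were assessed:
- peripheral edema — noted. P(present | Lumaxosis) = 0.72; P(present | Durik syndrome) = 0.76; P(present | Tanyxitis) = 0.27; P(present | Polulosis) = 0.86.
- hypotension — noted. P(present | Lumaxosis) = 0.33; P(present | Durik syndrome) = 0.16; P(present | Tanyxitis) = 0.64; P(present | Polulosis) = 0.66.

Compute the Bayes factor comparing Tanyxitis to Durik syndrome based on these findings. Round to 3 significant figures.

1.42

The Bayes factor is the ratio of the joint likelihoods of the evidence pattern under the two hypotheses.
  Tanyxitis: 0.27 × 0.64 = 0.1728
  Durik syndrome: 0.76 × 0.16 = 0.1216
Bayes factor = 0.1728 / 0.1216 ≈ 1.42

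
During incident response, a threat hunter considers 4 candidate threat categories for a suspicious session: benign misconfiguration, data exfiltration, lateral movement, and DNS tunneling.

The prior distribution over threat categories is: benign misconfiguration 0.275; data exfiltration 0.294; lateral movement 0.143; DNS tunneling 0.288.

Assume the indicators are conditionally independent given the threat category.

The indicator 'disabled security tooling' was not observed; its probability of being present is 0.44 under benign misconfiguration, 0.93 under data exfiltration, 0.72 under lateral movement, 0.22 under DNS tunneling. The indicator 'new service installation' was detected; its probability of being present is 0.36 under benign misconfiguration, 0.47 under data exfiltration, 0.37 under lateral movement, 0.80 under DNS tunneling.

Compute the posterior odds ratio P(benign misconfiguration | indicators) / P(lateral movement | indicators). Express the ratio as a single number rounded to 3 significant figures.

3.74

The normalizing constant cancels in an odds ratio, so compute prior × likelihood for the two hypotheses only (using 1 − P(present | H) for each absent indicator):
  benign misconfiguration: 0.275 × (1 − 0.44) × 0.36 = 0.05544
  lateral movement: 0.143 × (1 − 0.72) × 0.37 = 0.014815
Odds(benign misconfiguration : lateral movement) = 0.05544 / 0.014815 ≈ 3.74.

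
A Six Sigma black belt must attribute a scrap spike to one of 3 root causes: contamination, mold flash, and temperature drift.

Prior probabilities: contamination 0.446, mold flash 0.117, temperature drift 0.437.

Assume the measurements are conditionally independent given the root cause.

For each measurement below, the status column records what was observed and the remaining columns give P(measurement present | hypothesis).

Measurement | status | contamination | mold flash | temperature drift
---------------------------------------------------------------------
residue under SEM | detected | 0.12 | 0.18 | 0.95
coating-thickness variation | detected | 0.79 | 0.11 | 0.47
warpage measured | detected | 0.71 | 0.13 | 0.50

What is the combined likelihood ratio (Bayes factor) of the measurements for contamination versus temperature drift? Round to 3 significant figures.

Joint likelihood of the measurement pattern under each hypothesis:
  contamination: 0.12 × 0.79 × 0.71 = 0.067308
  temperature drift: 0.95 × 0.47 × 0.50 = 0.22325
Bayes factor = 0.067308 / 0.22325 ≈ 0.301

0.301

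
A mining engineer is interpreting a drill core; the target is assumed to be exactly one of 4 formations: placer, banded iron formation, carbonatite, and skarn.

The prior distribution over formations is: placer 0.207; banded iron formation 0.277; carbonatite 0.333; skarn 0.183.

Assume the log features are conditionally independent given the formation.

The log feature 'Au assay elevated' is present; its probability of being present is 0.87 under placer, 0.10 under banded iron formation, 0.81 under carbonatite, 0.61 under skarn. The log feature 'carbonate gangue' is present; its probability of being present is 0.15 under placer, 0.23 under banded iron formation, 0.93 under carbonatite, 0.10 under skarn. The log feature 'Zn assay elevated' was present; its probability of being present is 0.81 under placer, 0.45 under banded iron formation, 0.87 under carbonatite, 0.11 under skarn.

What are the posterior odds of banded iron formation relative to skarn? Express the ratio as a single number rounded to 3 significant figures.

2.33

Posterior odds equal prior odds times the likelihood ratio; only the two competing hypotheses matter.
  banded iron formation: 0.277 × 0.10 × 0.23 × 0.45 = 0.002867
  skarn: 0.183 × 0.61 × 0.10 × 0.11 = 0.0012279
Posterior odds = 0.002867 / 0.0012279 ≈ 2.33.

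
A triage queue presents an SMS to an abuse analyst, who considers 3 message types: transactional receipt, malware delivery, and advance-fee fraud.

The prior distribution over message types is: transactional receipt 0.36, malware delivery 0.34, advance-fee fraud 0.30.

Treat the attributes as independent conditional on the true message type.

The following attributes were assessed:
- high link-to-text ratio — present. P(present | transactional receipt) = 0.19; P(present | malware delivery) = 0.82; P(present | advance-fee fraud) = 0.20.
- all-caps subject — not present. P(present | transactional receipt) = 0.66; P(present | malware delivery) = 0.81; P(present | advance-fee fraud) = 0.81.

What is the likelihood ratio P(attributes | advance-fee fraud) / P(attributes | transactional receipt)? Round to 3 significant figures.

Joint likelihood of the attribute pattern under each hypothesis (using 1 − P(present | H) for each absent attribute):
  advance-fee fraud: 0.20 × (1 − 0.81) = 0.038
  transactional receipt: 0.19 × (1 − 0.66) = 0.0646
Bayes factor = 0.038 / 0.0646 ≈ 0.588

0.588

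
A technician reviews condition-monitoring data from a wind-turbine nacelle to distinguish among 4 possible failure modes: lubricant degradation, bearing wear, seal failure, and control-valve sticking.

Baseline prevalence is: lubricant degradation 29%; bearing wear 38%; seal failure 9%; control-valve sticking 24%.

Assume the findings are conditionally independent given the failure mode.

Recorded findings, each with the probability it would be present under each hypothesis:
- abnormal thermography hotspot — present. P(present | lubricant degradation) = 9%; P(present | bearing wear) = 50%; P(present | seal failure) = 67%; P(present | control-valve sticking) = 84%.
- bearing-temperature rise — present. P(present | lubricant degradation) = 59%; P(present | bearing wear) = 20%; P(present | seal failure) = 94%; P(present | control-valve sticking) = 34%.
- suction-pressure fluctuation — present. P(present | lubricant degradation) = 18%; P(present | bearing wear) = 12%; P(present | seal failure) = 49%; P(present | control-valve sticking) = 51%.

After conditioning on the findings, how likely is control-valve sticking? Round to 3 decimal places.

0.499

Multiply each prior by the joint likelihood of the evidence pattern:
  lubricant degradation: 0.29 × 0.09 × 0.59 × 0.18 = 0.0027718
  bearing wear: 0.38 × 0.50 × 0.20 × 0.12 = 0.00456
  seal failure: 0.09 × 0.67 × 0.94 × 0.49 = 0.027774
  control-valve sticking: 0.24 × 0.84 × 0.34 × 0.51 = 0.034957
Normalizing constant Z = 0.0027718 + 0.00456 + 0.027774 + 0.034957 = 0.070063.
P(control-valve sticking | evidence) = 0.034957 / 0.070063 ≈ 0.499.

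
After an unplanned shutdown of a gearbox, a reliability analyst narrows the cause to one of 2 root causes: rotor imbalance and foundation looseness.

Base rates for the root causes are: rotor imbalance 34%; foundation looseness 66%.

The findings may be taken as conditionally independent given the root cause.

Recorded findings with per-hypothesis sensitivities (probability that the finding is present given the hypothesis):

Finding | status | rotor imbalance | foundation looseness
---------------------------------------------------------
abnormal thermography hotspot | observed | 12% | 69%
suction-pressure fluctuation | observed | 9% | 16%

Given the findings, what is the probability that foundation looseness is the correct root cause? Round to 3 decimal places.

0.952

Multiply each prior by the joint likelihood of the evidence pattern:
  rotor imbalance: 0.34 × 0.12 × 0.09 = 0.003672
  foundation looseness: 0.66 × 0.69 × 0.16 = 0.072864
Normalizing constant Z = 0.003672 + 0.072864 = 0.076536.
P(foundation looseness | evidence) = 0.072864 / 0.076536 ≈ 0.952.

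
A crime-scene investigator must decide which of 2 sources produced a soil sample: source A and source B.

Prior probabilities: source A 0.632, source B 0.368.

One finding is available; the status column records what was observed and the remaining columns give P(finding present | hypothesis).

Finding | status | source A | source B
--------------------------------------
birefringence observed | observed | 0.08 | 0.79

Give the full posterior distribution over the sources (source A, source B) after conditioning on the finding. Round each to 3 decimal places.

0.148, 0.852

For each hypothesis, the unnormalized posterior weight is prior × likelihood:
  source A: 0.632 × 0.08 = 0.05056
  source B: 0.368 × 0.79 = 0.29072
Marginal likelihood of the evidence = 0.34128.
P(source A | evidence) = 0.05056 / 0.34128 ≈ 0.148
P(source B | evidence) = 0.29072 / 0.34128 ≈ 0.852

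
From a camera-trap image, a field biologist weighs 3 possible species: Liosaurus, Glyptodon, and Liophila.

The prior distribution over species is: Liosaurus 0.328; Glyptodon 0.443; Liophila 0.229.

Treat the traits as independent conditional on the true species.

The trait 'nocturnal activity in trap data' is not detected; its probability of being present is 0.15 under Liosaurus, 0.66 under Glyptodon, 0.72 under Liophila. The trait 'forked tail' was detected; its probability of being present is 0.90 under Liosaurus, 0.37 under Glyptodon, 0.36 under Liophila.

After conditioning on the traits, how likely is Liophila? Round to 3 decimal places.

0.070

For each hypothesis, the unnormalized posterior weight is prior × product of the trait likelihoods (using 1 − P(present | H) for each absent trait):
  Liosaurus: 0.328 × (1 − 0.15) × 0.90 = 0.25092
  Glyptodon: 0.443 × (1 − 0.66) × 0.37 = 0.055729
  Liophila: 0.229 × (1 − 0.72) × 0.36 = 0.023083
The unnormalized weights sum to 0.32973.
P(Liophila | evidence) = 0.023083 / 0.32973 ≈ 0.070.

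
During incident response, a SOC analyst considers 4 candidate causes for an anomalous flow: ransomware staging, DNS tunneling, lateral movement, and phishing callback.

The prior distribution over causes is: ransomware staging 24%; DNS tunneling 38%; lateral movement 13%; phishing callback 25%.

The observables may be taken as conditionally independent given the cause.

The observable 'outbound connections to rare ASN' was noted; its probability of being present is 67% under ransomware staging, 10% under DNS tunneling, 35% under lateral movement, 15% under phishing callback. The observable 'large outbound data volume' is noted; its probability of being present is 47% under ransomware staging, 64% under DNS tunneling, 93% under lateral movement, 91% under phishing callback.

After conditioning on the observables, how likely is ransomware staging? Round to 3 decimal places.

For each hypothesis, the unnormalized posterior weight is prior × product of the observable likelihoods:
  ransomware staging: 0.24 × 0.67 × 0.47 = 0.075576
  DNS tunneling: 0.38 × 0.10 × 0.64 = 0.02432
  lateral movement: 0.13 × 0.35 × 0.93 = 0.042315
  phishing callback: 0.25 × 0.15 × 0.91 = 0.034125
Normalizing constant Z = 0.075576 + 0.02432 + 0.042315 + 0.034125 = 0.17634.
P(ransomware staging | evidence) = 0.075576 / 0.17634 ≈ 0.429.

0.429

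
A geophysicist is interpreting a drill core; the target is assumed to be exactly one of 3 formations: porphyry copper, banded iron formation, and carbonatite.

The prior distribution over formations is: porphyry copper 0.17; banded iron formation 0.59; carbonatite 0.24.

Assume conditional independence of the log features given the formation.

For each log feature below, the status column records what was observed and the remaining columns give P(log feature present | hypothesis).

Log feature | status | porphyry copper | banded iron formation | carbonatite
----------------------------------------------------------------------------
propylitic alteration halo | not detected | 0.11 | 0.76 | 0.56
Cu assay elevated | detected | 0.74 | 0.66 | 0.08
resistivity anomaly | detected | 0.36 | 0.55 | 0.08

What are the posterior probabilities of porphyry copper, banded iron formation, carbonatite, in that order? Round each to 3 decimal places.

For each hypothesis, the unnormalized posterior weight is prior × product of the log feature likelihoods (using 1 − P(present | H) for each absent log feature):
  porphyry copper: 0.17 × (1 − 0.11) × 0.74 × 0.36 = 0.040306
  banded iron formation: 0.59 × (1 − 0.76) × 0.66 × 0.55 = 0.051401
  carbonatite: 0.24 × (1 − 0.56) × 0.08 × 0.08 = 0.00067584
Normalizing constant Z = 0.040306 + 0.051401 + 0.00067584 = 0.092383.
P(porphyry copper | evidence) = 0.040306 / 0.092383 ≈ 0.436
P(banded iron formation | evidence) = 0.051401 / 0.092383 ≈ 0.556
P(carbonatite | evidence) = 0.00067584 / 0.092383 ≈ 0.007

0.436, 0.556, 0.007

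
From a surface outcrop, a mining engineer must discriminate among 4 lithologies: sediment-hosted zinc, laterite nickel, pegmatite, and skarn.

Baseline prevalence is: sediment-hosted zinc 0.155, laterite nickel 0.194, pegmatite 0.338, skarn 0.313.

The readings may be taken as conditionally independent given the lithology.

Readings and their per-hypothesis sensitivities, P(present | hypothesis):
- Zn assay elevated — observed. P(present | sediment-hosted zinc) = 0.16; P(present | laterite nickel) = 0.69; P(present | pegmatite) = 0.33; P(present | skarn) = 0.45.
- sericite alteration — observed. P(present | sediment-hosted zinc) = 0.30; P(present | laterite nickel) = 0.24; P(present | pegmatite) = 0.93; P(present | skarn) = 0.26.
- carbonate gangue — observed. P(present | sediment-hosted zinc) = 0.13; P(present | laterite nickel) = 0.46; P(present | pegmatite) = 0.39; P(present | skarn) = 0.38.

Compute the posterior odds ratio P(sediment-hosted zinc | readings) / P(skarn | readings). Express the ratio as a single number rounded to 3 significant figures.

Unnormalized posterior weight (prior times the reading likelihoods) for each of the two hypotheses:
  sediment-hosted zinc: 0.155 × 0.16 × 0.30 × 0.13 = 0.0009672
  skarn: 0.313 × 0.45 × 0.26 × 0.38 = 0.013916
Odds(sediment-hosted zinc : skarn) = 0.0009672 / 0.013916 ≈ 0.0695.

0.0695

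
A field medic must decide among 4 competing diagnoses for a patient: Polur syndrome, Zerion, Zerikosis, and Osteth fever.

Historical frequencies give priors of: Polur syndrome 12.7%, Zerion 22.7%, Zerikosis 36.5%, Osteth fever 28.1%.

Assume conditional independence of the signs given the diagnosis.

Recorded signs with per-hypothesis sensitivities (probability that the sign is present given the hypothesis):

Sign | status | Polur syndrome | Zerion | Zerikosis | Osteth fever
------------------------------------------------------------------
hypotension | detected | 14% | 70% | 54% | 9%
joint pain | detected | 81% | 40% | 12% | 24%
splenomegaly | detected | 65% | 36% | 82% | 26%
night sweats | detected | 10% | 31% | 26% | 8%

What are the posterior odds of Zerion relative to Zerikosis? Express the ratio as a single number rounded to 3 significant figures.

1.41

The normalizing constant cancels in an odds ratio, so compute prior × likelihood for the two hypotheses only:
  Zerion: 0.227 × 0.70 × 0.40 × 0.36 × 0.31 = 0.0070933
  Zerikosis: 0.365 × 0.54 × 0.12 × 0.82 × 0.26 = 0.0050426
Posterior odds = 0.0070933 / 0.0050426 ≈ 1.41.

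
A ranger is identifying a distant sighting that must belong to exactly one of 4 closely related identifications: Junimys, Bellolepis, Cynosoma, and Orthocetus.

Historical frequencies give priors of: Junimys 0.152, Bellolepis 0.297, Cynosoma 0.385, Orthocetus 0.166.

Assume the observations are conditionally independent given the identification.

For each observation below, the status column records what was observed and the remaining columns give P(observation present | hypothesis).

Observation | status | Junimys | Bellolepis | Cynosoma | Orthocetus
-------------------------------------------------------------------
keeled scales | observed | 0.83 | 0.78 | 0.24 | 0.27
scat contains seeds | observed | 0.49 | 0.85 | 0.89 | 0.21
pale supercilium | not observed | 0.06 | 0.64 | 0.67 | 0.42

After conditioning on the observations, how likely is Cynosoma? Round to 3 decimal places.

0.168

Multiply each prior by the joint likelihood of the evidence pattern (using 1 − P(present | H) for each absent observation):
  Junimys: 0.152 × 0.83 × 0.49 × (1 − 0.06) = 0.058109
  Bellolepis: 0.297 × 0.78 × 0.85 × (1 − 0.64) = 0.070888
  Cynosoma: 0.385 × 0.24 × 0.89 × (1 − 0.67) = 0.027138
  Orthocetus: 0.166 × 0.27 × 0.21 × (1 − 0.42) = 0.0054591
Marginal likelihood of the evidence = 0.16159.
P(Cynosoma | evidence) = 0.027138 / 0.16159 ≈ 0.168.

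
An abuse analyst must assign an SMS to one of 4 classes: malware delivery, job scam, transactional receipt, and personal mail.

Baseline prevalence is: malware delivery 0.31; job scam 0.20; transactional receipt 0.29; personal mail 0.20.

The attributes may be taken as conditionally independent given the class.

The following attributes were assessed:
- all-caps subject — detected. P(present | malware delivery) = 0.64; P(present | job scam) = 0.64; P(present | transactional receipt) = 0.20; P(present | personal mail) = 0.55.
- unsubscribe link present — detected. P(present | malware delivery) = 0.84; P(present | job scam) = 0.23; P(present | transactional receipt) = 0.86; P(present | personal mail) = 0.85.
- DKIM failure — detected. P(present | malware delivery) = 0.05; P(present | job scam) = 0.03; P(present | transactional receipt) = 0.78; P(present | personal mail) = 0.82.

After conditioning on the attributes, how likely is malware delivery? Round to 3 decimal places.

By Bayes' rule with conditional independence, the unnormalized weight for each hypothesis is prior × ∏ likelihoods:
  malware delivery: 0.31 × 0.64 × 0.84 × 0.05 = 0.0083328
  job scam: 0.20 × 0.64 × 0.23 × 0.03 = 0.0008832
  transactional receipt: 0.29 × 0.20 × 0.86 × 0.78 = 0.038906
  personal mail: 0.20 × 0.55 × 0.85 × 0.82 = 0.07667
The unnormalized weights sum to 0.12479.
P(malware delivery | evidence) = 0.0083328 / 0.12479 ≈ 0.067.

0.067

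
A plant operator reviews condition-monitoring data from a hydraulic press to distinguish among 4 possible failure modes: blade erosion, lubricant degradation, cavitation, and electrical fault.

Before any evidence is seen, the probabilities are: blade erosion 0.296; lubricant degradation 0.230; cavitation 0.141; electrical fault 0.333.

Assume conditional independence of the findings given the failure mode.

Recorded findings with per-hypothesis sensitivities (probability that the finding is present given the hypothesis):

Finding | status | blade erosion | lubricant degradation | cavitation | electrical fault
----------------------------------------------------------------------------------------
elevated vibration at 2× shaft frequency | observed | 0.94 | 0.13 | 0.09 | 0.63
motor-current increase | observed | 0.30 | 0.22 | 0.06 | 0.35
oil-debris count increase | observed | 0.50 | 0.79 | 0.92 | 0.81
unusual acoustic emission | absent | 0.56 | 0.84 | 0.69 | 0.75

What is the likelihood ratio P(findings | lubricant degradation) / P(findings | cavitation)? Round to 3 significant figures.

The Bayes factor is the ratio of the joint likelihoods of the evidence pattern under the two hypotheses (using 1 − P(present | H) for each absent finding).
  lubricant degradation: 0.13 × 0.22 × 0.79 × (1 − 0.84) = 0.003615
  cavitation: 0.09 × 0.06 × 0.92 × (1 − 0.69) = 0.0015401
Bayes factor = 0.003615 / 0.0015401 ≈ 2.35

2.35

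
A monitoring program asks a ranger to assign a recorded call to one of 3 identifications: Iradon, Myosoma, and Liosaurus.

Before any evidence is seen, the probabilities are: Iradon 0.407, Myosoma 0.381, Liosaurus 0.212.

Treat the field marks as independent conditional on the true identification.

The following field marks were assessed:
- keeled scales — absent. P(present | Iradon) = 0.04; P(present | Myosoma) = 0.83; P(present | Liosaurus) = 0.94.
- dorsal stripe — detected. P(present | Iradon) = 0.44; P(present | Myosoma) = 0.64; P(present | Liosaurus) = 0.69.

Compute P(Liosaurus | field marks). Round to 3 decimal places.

0.040

For each hypothesis, the unnormalized posterior weight is prior × product of the field mark likelihoods (using 1 − P(present | H) for each absent field mark):
  Iradon: 0.407 × (1 − 0.04) × 0.44 = 0.17192
  Myosoma: 0.381 × (1 − 0.83) × 0.64 = 0.041453
  Liosaurus: 0.212 × (1 − 0.94) × 0.69 = 0.0087768
Marginal likelihood of the evidence = 0.22215.
P(Liosaurus | evidence) = 0.0087768 / 0.22215 ≈ 0.040.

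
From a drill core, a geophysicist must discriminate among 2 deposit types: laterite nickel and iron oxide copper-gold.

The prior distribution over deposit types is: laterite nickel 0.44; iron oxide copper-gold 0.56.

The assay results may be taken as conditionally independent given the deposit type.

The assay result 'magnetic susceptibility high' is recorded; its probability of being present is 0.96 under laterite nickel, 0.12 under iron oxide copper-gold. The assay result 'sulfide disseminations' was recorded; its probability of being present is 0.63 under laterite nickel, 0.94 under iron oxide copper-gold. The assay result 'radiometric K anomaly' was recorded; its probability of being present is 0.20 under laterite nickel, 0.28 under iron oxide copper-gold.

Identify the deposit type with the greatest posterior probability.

laterite nickel

For each hypothesis, the unnormalized posterior weight is prior × product of the assay result likelihoods:
  laterite nickel: 0.44 × 0.96 × 0.63 × 0.20 = 0.053222
  iron oxide copper-gold: 0.56 × 0.12 × 0.94 × 0.28 = 0.017687
Normalizing constant Z = 0.053222 + 0.017687 = 0.070909.
P(laterite nickel | evidence) ≈ 0.053222 / 0.070909 ≈ 0.751
P(iron oxide copper-gold | evidence) ≈ 0.017687 / 0.070909 ≈ 0.249
The largest is 0.751, so laterite nickel is most probable.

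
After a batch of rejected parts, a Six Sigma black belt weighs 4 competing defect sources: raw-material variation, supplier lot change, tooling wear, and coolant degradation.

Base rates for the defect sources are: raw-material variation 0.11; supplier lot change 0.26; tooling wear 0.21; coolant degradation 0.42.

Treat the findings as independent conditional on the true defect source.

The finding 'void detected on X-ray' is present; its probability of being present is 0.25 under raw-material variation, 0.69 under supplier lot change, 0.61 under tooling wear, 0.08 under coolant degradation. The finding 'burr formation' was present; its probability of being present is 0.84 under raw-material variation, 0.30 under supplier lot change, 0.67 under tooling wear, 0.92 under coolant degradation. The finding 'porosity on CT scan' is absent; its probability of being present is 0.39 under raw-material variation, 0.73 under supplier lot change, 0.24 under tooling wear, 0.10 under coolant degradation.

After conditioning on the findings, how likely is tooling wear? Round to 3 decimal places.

0.536

Multiply each prior by the joint likelihood of the evidence pattern (using 1 − P(present | H) for each absent finding):
  raw-material variation: 0.11 × 0.25 × 0.84 × (1 − 0.39) = 0.014091
  supplier lot change: 0.26 × 0.69 × 0.30 × (1 − 0.73) = 0.014531
  tooling wear: 0.21 × 0.61 × 0.67 × (1 − 0.24) = 0.065229
  coolant degradation: 0.42 × 0.08 × 0.92 × (1 − 0.10) = 0.027821
The unnormalized weights sum to 0.12167.
P(tooling wear | evidence) = 0.065229 / 0.12167 ≈ 0.536.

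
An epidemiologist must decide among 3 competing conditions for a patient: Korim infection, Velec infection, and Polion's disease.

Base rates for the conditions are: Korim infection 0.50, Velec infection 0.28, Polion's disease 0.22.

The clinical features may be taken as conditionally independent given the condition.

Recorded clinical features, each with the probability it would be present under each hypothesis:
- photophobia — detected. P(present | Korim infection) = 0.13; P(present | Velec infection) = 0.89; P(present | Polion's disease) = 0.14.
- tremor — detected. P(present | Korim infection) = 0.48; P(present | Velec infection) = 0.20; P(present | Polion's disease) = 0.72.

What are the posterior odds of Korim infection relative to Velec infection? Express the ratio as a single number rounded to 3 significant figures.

0.626

Posterior odds equal prior odds times the likelihood ratio; only the two competing hypotheses matter.
  Korim infection: 0.50 × 0.13 × 0.48 = 0.0312
  Velec infection: 0.28 × 0.89 × 0.20 = 0.04984
Odds(Korim infection : Velec infection) = 0.0312 / 0.04984 ≈ 0.626.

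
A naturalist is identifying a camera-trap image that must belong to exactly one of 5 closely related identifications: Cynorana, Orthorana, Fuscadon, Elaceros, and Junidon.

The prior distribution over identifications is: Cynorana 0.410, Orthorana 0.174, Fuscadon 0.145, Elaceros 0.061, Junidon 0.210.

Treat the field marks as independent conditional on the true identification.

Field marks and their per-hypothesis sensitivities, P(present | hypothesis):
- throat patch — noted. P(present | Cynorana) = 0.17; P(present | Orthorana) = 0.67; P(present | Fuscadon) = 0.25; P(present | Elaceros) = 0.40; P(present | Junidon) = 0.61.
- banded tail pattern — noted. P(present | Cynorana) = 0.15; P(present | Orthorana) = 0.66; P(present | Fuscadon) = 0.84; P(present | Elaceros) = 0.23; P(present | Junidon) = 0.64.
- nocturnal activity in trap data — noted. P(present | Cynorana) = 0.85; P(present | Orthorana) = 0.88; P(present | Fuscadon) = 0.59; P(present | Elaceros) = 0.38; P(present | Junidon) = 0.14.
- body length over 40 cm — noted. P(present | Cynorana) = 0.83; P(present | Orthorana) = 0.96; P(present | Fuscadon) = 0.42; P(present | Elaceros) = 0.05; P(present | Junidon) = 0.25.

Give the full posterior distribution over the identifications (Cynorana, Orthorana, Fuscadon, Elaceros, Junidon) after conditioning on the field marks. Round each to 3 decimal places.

0.089, 0.784, 0.091, 0.001, 0.035

By Bayes' rule with conditional independence, the unnormalized weight for each hypothesis is prior × ∏ likelihoods:
  Cynorana: 0.410 × 0.17 × 0.15 × 0.85 × 0.83 = 0.007376
  Orthorana: 0.174 × 0.67 × 0.66 × 0.88 × 0.96 = 0.065001
  Fuscadon: 0.145 × 0.25 × 0.84 × 0.59 × 0.42 = 0.0075455
  Elaceros: 0.061 × 0.40 × 0.23 × 0.38 × 0.05 = 0.00010663
  Junidon: 0.210 × 0.61 × 0.64 × 0.14 × 0.25 = 0.0028694
Marginal likelihood of the evidence = 0.082899.
P(Cynorana | evidence) = 0.007376 / 0.082899 ≈ 0.089
P(Orthorana | evidence) = 0.065001 / 0.082899 ≈ 0.784
P(Fuscadon | evidence) = 0.0075455 / 0.082899 ≈ 0.091
P(Elaceros | evidence) = 0.00010663 / 0.082899 ≈ 0.001
P(Junidon | evidence) = 0.0028694 / 0.082899 ≈ 0.035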